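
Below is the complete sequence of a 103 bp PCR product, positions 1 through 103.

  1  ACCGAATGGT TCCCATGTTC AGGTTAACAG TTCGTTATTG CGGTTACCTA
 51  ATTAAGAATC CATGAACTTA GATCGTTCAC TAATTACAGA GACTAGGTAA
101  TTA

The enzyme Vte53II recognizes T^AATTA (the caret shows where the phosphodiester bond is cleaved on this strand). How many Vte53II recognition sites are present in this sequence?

3

TAATTA occurs starting at positions 49, 81, 98.
Vte53II cuts at 3 sites.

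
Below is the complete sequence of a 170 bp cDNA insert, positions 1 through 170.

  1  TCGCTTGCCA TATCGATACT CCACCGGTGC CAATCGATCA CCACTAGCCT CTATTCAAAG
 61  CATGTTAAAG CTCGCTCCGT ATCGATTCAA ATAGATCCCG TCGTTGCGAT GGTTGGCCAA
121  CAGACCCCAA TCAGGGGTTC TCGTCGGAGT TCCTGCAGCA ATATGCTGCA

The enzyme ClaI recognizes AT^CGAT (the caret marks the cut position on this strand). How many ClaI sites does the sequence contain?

ATCGAT occurs starting at positions 12, 33, 81.
ClaI cuts at 3 sites.

3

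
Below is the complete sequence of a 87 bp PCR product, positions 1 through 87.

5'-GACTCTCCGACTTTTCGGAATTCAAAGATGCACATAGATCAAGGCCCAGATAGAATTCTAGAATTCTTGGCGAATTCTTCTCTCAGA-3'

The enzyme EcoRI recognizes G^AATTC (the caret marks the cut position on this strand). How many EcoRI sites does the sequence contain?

4

GAATTC occurs starting at positions 18, 53, 61, 72.
EcoRI cuts at 4 sites.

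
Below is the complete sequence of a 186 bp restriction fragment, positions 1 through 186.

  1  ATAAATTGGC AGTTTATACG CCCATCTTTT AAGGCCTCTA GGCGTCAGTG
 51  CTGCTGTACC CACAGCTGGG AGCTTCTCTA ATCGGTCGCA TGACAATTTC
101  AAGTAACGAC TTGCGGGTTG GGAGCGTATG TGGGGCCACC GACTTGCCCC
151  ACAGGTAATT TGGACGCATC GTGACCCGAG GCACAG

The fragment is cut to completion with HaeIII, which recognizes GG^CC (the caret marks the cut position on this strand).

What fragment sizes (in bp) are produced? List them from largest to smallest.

HaeIII sites (GGCC) start at positions 33, 134.
HaeIII cuts after base 2 of each site, so after positions 34, 135.
Linear molecule, 2 cuts → 3 fragments:
  1–34 → 34 bp
  35–135 → 101 bp
  136–186 → 51 bp
Sorted largest to smallest: 101, 51, 34 bp.

101, 51, 34 bp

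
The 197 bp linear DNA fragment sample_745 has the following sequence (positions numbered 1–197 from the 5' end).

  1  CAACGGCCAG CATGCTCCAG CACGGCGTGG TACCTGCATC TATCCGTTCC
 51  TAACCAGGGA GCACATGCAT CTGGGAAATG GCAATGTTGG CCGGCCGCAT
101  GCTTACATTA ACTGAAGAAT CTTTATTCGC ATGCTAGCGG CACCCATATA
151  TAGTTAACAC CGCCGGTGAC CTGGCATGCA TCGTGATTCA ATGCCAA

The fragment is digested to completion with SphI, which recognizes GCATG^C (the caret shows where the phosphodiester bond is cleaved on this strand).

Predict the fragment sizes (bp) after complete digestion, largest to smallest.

SphI sites (GCATGC) start at positions 10, 97, 129, 174.
SphI cuts after base 5 of each site (before the last base), so after positions 14, 101, 133, 178.
Linear molecule, 4 cuts → 5 fragments:
  1–14 → 14 bp
  15–101 → 87 bp
  102–133 → 32 bp
  134–178 → 45 bp
  179–197 → 19 bp
Sorted largest to smallest: 87, 45, 32, 19, 14 bp.

87, 45, 32, 19, 14 bp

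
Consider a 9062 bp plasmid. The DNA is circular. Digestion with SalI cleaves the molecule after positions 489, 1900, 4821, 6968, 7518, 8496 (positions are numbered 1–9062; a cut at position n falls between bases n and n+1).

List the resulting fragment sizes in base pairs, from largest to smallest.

2921, 2147, 1411, 1055, 978, 550 bp

Circular molecule, 6 cuts → 6 fragments:
  1900 − 489 = 1411 bp
  4821 − 1900 = 2921 bp
  6968 − 4821 = 2147 bp
  7518 − 6968 = 550 bp
  8496 − 7518 = 978 bp
  wrap: 9062 − 8496 + 489 = 1055 bp
Sorted largest to smallest: 2921, 2147, 1411, 1055, 978, 550 bp.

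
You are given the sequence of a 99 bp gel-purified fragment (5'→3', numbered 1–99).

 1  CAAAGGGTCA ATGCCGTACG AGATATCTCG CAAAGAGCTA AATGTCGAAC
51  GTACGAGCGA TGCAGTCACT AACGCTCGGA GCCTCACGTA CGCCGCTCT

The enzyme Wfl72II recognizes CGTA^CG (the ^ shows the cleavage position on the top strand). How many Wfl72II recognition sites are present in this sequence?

CGTACG occurs starting at positions 15, 50, 87.
Wfl72II cuts at 3 sites.

3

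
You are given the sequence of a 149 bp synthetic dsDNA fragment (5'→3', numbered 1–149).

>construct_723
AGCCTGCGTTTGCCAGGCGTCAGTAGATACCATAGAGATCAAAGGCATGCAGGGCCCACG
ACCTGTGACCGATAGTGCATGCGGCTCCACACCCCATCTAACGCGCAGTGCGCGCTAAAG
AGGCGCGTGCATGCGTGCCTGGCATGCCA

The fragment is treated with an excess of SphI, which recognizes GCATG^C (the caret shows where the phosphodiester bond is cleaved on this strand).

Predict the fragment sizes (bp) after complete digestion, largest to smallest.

SphI sites (GCATGC) start at positions 45, 77, 129, 142.
SphI cuts after base 5 of each site (before the last base), so after positions 49, 81, 133, 146.
Linear molecule, 4 cuts → 5 fragments:
  1–49 → 49 bp
  50–81 → 32 bp
  82–133 → 52 bp
  134–146 → 13 bp
  147–149 → 3 bp
Sorted largest to smallest: 52, 49, 32, 13, 3 bp.

52, 49, 32, 13, 3 bp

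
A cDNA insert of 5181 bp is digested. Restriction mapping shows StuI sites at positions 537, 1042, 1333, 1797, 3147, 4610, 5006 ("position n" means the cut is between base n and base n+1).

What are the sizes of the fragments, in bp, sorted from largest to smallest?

Linear molecule, 7 cuts → 8 fragments:
  537 − 0 = 537 bp
  1042 − 537 = 505 bp
  1333 − 1042 = 291 bp
  1797 − 1333 = 464 bp
  3147 − 1797 = 1350 bp
  4610 − 3147 = 1463 bp
  5006 − 4610 = 396 bp
  5181 − 5006 = 175 bp
Sorted largest to smallest: 1463, 1350, 537, 505, 464, 396, 291, 175 bp.

1463, 1350, 537, 505, 464, 396, 291, 175 bp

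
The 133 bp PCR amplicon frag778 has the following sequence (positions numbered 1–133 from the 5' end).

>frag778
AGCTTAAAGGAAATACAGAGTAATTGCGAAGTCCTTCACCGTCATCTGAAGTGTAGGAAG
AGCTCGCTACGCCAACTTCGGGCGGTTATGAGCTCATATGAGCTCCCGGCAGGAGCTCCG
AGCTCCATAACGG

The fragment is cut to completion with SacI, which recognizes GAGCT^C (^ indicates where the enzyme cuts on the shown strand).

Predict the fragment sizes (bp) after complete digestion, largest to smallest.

SacI sites (GAGCTC) start at positions 60, 90, 100, 113, 120.
SacI cuts after base 5 of each site (before the last base), so after positions 64, 94, 104, 117, 124.
Linear molecule, 5 cuts → 6 fragments:
  1–64 → 64 bp
  65–94 → 30 bp
  95–104 → 10 bp
  105–117 → 13 bp
  118–124 → 7 bp
  125–133 → 9 bp
Sorted largest to smallest: 64, 30, 13, 10, 9, 7 bp.

64, 30, 13, 10, 9, 7 bp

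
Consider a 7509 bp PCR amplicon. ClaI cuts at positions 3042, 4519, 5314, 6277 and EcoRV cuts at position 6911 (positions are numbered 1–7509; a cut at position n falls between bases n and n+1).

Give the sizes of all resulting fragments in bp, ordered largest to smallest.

3042, 1477, 963, 795, 634, 598 bp

Combined cut positions (sorted): 3042, 4519, 5314, 6277, 6911.
Linear molecule, 5 cuts → 6 fragments:
  3042 − 0 = 3042 bp
  4519 − 3042 = 1477 bp
  5314 − 4519 = 795 bp
  6277 − 5314 = 963 bp
  6911 − 6277 = 634 bp
  7509 − 6911 = 598 bp
Sorted largest to smallest: 3042, 1477, 963, 795, 634, 598 bp.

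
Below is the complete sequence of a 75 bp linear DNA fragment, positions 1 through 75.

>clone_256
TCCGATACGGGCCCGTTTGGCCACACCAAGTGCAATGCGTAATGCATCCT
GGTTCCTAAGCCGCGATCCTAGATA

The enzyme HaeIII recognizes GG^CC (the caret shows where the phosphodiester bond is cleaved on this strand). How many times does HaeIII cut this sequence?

GGCC occurs starting at positions 10, 19.
HaeIII cuts at 2 sites.

2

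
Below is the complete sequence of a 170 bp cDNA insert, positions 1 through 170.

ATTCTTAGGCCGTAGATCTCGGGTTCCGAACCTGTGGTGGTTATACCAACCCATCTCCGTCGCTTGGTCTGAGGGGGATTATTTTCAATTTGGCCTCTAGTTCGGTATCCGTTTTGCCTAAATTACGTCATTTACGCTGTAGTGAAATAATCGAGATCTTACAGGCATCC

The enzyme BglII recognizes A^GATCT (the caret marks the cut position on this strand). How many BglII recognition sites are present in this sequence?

2

AGATCT occurs starting at positions 14, 154.
BglII cuts at 2 sites.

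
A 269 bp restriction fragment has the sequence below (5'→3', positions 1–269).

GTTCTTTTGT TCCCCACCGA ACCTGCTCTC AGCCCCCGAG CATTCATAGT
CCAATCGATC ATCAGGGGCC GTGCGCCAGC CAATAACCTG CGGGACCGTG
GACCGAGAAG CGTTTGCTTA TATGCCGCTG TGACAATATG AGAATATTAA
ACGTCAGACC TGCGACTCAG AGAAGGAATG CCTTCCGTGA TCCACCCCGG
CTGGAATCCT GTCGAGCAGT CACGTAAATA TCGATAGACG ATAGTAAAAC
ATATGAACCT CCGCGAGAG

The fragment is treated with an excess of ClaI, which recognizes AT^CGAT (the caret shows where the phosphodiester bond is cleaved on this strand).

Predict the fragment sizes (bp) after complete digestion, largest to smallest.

ClaI sites (ATCGAT) start at positions 54, 230.
ClaI cuts after base 2 of each site, so after positions 55, 231.
Linear molecule, 2 cuts → 3 fragments:
  1–55 → 55 bp
  56–231 → 176 bp
  232–269 → 38 bp
Sorted largest to smallest: 176, 55, 38 bp.

176, 55, 38 bp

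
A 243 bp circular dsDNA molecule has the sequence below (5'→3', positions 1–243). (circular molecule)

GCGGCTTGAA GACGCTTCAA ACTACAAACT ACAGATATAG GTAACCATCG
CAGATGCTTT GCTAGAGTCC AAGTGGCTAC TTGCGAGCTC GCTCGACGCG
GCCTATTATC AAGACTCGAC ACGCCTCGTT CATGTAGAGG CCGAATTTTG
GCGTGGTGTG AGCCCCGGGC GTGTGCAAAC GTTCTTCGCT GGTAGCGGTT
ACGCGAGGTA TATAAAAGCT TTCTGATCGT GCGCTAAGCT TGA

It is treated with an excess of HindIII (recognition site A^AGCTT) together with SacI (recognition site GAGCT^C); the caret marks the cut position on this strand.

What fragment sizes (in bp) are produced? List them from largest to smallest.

127, 96, 20 bp

HindIII sites (AAGCTT) start at positions 216, 236.
HindIII cuts after the first base of each site, so after positions 216, 236.
The SacI site (GAGCTC) starts at position 85.
SacI cuts after base 5 of each site (before the last base), so after position 89.
Combined cut positions: 89, 216, 236.
Circular molecule, 3 cuts → 3 fragments:
  90–216 → 127 bp
  217–236 → 20 bp
  237–243 then 1–89 → 7 + 89 = 96 bp
Sorted largest to smallest: 127, 96, 20 bp.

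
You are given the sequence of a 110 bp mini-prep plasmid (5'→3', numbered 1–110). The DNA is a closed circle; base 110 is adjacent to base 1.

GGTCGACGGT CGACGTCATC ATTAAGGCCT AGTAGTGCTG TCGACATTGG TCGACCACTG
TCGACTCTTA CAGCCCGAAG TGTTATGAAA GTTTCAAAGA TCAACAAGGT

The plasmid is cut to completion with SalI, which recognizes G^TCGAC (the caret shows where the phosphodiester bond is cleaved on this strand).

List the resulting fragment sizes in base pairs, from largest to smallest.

SalI sites (GTCGAC) start at positions 2, 9, 40, 50, 60.
SalI cuts after the first base of each site, so after positions 2, 9, 40, 50, 60.
Circular molecule, 5 cuts → 5 fragments:
  3–9 → 7 bp
  10–40 → 31 bp
  41–50 → 10 bp
  51–60 → 10 bp
  61–110 then 1–2 → 50 + 2 = 52 bp
Sorted largest to smallest: 52, 31, 10, 10, 7 bp.

52, 31, 10, 10, 7 bp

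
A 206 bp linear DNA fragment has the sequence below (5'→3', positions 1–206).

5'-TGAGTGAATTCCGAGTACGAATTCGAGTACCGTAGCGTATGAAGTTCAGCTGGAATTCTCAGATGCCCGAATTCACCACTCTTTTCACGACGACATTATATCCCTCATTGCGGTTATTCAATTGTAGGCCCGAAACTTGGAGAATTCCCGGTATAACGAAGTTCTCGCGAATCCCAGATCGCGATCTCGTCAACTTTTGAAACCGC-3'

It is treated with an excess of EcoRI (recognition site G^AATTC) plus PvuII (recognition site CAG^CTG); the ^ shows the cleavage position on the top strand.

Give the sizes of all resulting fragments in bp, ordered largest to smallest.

EcoRI sites (GAATTC) start at positions 6, 19, 53, 69, 142.
EcoRI cuts after the first base of each site, so after positions 6, 19, 53, 69, 142.
The PvuII site (CAGCTG) starts at position 47.
PvuII cuts after base 3 of each site, so after position 49.
Combined cut positions: 6, 19, 49, 53, 69, 142.
Linear molecule, 6 cuts → 7 fragments:
  1–6 → 6 bp
  7–19 → 13 bp
  20–49 → 30 bp
  50–53 → 4 bp
  54–69 → 16 bp
  70–142 → 73 bp
  143–206 → 64 bp
Sorted largest to smallest: 73, 64, 30, 16, 13, 6, 4 bp.

73, 64, 30, 16, 13, 6, 4 bp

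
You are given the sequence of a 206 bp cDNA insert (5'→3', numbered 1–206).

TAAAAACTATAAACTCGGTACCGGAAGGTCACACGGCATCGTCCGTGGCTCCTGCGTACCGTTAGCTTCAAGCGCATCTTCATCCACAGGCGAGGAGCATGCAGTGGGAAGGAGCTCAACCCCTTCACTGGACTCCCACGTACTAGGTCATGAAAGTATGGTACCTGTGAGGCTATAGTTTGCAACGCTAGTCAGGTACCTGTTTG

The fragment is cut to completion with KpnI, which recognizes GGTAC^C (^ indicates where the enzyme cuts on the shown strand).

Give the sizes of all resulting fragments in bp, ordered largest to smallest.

KpnI sites (GGTACC) start at positions 17, 160, 195.
KpnI cuts after base 5 of each site (before the last base), so after positions 21, 164, 199.
Linear molecule, 3 cuts → 4 fragments:
  1–21 → 21 bp
  22–164 → 143 bp
  165–199 → 35 bp
  200–206 → 7 bp
Sorted largest to smallest: 143, 35, 21, 7 bp.

143, 35, 21, 7 bp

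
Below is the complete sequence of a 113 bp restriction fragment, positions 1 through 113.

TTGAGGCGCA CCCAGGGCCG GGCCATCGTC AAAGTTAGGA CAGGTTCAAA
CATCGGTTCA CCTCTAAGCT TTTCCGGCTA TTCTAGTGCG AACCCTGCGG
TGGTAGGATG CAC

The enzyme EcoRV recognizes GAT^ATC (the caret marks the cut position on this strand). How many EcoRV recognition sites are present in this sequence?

0

No occurrence of GATATC is present in the sequence.
EcoRV does not cut: 0 sites.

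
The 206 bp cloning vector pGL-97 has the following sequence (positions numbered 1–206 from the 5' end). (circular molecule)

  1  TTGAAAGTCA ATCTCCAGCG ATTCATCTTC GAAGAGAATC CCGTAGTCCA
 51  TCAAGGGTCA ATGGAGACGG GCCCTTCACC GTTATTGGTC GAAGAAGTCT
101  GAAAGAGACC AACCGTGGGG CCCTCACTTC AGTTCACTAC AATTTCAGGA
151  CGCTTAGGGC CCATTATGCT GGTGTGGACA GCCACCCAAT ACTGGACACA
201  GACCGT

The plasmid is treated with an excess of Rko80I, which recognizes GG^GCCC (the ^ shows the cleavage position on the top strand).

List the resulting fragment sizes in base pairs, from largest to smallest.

118, 49, 39 bp

Rko80I sites (GGGCCC) start at positions 69, 118, 157.
Rko80I cuts after base 2 of each site, so after positions 70, 119, 158.
Circular molecule, 3 cuts → 3 fragments:
  71–119 → 49 bp
  120–158 → 39 bp
  159–206 then 1–70 → 48 + 70 = 118 bp
Sorted largest to smallest: 118, 49, 39 bp.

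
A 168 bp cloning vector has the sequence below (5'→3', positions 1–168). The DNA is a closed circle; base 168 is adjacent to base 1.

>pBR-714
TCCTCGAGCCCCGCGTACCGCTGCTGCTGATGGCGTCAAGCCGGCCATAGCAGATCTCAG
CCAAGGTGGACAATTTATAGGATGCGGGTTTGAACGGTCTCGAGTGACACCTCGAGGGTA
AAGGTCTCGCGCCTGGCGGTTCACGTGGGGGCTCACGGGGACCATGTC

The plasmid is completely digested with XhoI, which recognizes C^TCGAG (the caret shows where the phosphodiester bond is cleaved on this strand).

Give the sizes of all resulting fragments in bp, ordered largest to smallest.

XhoI sites (CTCGAG) start at positions 3, 99, 111.
XhoI cuts after the first base of each site, so after positions 3, 99, 111.
Circular molecule, 3 cuts → 3 fragments:
  4–99 → 96 bp
  100–111 → 12 bp
  112–168 then 1–3 → 57 + 3 = 60 bp
Sorted largest to smallest: 96, 60, 12 bp.

96, 60, 12 bp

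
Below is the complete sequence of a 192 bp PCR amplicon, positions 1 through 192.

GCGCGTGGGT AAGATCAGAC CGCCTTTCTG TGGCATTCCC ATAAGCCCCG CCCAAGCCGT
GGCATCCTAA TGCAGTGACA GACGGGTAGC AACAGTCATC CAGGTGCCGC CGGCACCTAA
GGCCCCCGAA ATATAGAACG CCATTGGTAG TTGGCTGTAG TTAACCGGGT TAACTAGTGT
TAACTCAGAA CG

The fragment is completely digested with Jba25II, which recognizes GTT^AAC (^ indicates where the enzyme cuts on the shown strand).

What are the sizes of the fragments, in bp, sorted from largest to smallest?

162, 11, 10, 9 bp

Jba25II sites (GTTAAC) start at positions 160, 169, 179.
Jba25II cuts after base 3 of each site, so after positions 162, 171, 181.
Linear molecule, 3 cuts → 4 fragments:
  1–162 → 162 bp
  163–171 → 9 bp
  172–181 → 10 bp
  182–192 → 11 bp
Sorted largest to smallest: 162, 11, 10, 9 bp.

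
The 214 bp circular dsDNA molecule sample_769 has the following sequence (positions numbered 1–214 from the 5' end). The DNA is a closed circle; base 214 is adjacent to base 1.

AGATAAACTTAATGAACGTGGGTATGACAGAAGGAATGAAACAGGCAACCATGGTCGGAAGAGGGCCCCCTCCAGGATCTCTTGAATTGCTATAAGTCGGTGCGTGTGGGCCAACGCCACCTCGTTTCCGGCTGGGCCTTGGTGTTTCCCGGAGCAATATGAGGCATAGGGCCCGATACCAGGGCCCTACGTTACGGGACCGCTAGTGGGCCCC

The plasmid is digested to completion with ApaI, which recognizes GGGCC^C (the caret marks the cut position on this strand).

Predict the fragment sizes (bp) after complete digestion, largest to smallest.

106, 69, 26, 13 bp

ApaI sites (GGGCCC) start at positions 63, 169, 182, 208.
ApaI cuts after base 5 of each site (before the last base), so after positions 67, 173, 186, 212.
Circular molecule, 4 cuts → 4 fragments:
  68–173 → 106 bp
  174–186 → 13 bp
  187–212 → 26 bp
  213–214 then 1–67 → 2 + 67 = 69 bp
Sorted largest to smallest: 106, 69, 26, 13 bp.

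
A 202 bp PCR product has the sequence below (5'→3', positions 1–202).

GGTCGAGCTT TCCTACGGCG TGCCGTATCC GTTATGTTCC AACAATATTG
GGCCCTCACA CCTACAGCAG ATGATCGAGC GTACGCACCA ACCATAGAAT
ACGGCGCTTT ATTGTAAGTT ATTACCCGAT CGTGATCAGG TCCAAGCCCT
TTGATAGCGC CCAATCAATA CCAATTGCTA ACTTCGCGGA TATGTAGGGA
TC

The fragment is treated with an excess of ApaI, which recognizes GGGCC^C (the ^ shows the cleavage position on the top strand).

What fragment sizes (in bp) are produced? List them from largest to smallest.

The ApaI site (GGGCCC) starts at position 50.
ApaI cuts after base 5 of each site (before the last base), so after position 54.
Linear molecule, 1 cut → 2 fragments:
  1–54 → 54 bp
  55–202 → 148 bp
Sorted largest to smallest: 148, 54 bp.

148, 54 bp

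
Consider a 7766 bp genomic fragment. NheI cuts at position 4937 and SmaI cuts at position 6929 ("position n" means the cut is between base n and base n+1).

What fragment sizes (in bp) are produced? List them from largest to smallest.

4937, 1992, 837 bp

Combined cut positions (sorted): 4937, 6929.
Linear molecule, 2 cuts → 3 fragments:
  4937 − 0 = 4937 bp
  6929 − 4937 = 1992 bp
  7766 − 6929 = 837 bp
Sorted largest to smallest: 4937, 1992, 837 bp.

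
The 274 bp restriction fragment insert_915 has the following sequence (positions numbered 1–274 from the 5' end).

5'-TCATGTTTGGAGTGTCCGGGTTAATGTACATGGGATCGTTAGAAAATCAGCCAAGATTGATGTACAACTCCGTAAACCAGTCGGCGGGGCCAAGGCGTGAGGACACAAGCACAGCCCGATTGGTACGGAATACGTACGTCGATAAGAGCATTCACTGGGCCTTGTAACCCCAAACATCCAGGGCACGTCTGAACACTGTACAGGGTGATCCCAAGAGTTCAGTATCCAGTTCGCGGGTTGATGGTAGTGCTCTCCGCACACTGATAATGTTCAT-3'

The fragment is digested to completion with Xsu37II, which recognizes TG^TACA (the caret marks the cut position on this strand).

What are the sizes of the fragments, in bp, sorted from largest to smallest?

Xsu37II sites (TGTACA) start at positions 25, 61, 197.
Xsu37II cuts after base 2 of each site, so after positions 26, 62, 198.
Linear molecule, 3 cuts → 4 fragments:
  1–26 → 26 bp
  27–62 → 36 bp
  63–198 → 136 bp
  199–274 → 76 bp
Sorted largest to smallest: 136, 76, 36, 26 bp.

136, 76, 36, 26 bp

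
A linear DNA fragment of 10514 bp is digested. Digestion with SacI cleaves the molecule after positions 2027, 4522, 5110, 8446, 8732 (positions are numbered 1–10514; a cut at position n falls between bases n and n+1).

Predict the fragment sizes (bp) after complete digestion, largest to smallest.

Linear molecule, 5 cuts → 6 fragments:
  2027 − 0 = 2027 bp
  4522 − 2027 = 2495 bp
  5110 − 4522 = 588 bp
  8446 − 5110 = 3336 bp
  8732 − 8446 = 286 bp
  10514 − 8732 = 1782 bp
Sorted largest to smallest: 3336, 2495, 2027, 1782, 588, 286 bp.

3336, 2495, 2027, 1782, 588, 286 bp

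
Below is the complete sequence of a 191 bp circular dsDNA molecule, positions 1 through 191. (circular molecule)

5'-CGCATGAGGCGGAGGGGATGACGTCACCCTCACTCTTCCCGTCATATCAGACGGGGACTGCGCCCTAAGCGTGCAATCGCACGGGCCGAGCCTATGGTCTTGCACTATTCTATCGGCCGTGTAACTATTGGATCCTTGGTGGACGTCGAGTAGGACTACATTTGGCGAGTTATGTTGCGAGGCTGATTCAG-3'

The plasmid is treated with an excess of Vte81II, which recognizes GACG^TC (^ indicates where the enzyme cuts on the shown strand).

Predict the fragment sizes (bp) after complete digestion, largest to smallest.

Vte81II sites (GACGTC) start at positions 20, 142.
Vte81II cuts after base 4 of each site, so after positions 23, 145.
Circular molecule, 2 cuts → 2 fragments:
  24–145 → 122 bp
  146–191 then 1–23 → 46 + 23 = 69 bp
Sorted largest to smallest: 122, 69 bp.

122, 69 bp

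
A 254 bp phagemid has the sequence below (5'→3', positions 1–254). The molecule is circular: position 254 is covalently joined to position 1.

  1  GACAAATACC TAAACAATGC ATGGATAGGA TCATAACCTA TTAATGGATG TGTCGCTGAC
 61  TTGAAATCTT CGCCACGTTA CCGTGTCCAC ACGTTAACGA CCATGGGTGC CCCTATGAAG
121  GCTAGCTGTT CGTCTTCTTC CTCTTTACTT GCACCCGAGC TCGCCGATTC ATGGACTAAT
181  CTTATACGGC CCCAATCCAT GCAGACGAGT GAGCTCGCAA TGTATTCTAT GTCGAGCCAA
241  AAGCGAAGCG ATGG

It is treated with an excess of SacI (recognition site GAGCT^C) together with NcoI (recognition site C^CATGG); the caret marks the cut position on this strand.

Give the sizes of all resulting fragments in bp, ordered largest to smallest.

140, 60, 54 bp

SacI sites (GAGCTC) start at positions 157, 211.
SacI cuts after base 5 of each site (before the last base), so after positions 161, 215.
The NcoI site (CCATGG) starts at position 101.
NcoI cuts after the first base of each site, so after position 101.
Combined cut positions: 101, 161, 215.
Circular molecule, 3 cuts → 3 fragments:
  102–161 → 60 bp
  162–215 → 54 bp
  216–254 then 1–101 → 39 + 101 = 140 bp
Sorted largest to smallest: 140, 60, 54 bp.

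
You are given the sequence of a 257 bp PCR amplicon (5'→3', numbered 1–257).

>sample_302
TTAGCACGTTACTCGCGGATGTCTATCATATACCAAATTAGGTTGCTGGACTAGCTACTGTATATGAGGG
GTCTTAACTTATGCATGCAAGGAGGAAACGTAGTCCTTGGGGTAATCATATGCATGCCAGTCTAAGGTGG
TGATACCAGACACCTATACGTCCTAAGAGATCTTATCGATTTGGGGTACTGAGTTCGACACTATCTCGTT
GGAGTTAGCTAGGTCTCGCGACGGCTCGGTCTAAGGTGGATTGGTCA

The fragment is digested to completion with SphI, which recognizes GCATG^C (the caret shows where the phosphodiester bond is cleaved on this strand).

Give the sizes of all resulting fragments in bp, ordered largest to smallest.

SphI sites (GCATGC) start at positions 83, 122.
SphI cuts after base 5 of each site (before the last base), so after positions 87, 126.
Linear molecule, 2 cuts → 3 fragments:
  1–87 → 87 bp
  88–126 → 39 bp
  127–257 → 131 bp
Sorted largest to smallest: 131, 87, 39 bp.

131, 87, 39 bp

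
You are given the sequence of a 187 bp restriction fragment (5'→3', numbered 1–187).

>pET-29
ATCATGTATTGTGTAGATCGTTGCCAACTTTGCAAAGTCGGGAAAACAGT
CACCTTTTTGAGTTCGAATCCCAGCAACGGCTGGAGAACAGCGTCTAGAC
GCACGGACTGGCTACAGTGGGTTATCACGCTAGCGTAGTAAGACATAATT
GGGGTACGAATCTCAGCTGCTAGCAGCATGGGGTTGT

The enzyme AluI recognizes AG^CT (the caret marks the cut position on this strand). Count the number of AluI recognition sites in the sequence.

1

AGCT occurs starting at position 165.
AluI cuts at 1 site.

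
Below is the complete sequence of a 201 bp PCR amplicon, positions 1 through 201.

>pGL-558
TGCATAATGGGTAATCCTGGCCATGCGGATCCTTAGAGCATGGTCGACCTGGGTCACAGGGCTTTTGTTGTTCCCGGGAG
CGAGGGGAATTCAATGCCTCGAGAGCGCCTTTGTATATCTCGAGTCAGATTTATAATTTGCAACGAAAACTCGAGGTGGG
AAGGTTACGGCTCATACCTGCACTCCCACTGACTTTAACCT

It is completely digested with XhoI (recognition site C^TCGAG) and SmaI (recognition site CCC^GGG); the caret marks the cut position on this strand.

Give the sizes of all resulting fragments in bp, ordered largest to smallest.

75, 51, 31, 23, 21 bp

XhoI sites (CTCGAG) start at positions 98, 119, 150.
XhoI cuts after the first base of each site, so after positions 98, 119, 150.
The SmaI site (CCCGGG) starts at position 73.
SmaI cuts after base 3 of each site, so after position 75.
Combined cut positions: 75, 98, 119, 150.
Linear molecule, 4 cuts → 5 fragments:
  1–75 → 75 bp
  76–98 → 23 bp
  99–119 → 21 bp
  120–150 → 31 bp
  151–201 → 51 bp
Sorted largest to smallest: 75, 51, 31, 23, 21 bp.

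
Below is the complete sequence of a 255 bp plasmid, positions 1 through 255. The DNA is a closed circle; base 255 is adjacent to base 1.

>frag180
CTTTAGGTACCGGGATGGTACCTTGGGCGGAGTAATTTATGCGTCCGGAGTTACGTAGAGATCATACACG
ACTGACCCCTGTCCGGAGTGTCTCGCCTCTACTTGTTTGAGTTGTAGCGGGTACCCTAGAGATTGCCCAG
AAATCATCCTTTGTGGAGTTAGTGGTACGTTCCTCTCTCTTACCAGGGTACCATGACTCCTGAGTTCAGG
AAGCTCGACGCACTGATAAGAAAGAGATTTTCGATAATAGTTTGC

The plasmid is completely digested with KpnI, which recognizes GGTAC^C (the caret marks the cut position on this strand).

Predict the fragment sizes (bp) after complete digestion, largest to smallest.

103, 74, 67, 11 bp

KpnI sites (GGTACC) start at positions 6, 17, 120, 187.
KpnI cuts after base 5 of each site (before the last base), so after positions 10, 21, 124, 191.
Circular molecule, 4 cuts → 4 fragments:
  11–21 → 11 bp
  22–124 → 103 bp
  125–191 → 67 bp
  192–255 then 1–10 → 64 + 10 = 74 bp
Sorted largest to smallest: 103, 74, 67, 11 bp.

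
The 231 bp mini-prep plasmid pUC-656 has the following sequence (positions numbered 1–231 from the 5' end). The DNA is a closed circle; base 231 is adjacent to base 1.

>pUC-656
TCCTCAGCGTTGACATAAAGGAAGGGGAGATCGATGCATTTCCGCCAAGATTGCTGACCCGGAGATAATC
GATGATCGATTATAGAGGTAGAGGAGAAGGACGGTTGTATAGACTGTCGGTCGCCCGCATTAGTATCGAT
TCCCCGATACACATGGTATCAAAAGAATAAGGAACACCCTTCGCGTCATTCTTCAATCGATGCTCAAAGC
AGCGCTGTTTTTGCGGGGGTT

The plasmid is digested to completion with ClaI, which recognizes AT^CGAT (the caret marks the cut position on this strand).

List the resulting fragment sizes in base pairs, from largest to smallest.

65, 61, 60, 38, 7 bp

ClaI sites (ATCGAT) start at positions 30, 68, 75, 135, 196.
ClaI cuts after base 2 of each site, so after positions 31, 69, 76, 136, 197.
Circular molecule, 5 cuts → 5 fragments:
  32–69 → 38 bp
  70–76 → 7 bp
  77–136 → 60 bp
  137–197 → 61 bp
  198–231 then 1–31 → 34 + 31 = 65 bp
Sorted largest to smallest: 65, 61, 60, 38, 7 bp.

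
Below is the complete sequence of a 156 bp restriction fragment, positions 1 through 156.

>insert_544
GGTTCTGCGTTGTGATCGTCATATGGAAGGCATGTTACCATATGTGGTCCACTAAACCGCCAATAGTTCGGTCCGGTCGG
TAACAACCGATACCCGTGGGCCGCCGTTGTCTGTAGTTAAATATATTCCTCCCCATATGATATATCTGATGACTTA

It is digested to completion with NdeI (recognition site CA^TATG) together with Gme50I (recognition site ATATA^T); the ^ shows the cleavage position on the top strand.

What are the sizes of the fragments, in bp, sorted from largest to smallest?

85, 21, 19, 12, 10, 9 bp

NdeI sites (CATATG) start at positions 20, 39, 134.
NdeI cuts after base 2 of each site, so after positions 21, 40, 135.
Gme50I sites (ATATAT) start at positions 121, 140.
Gme50I cuts after base 5 of each site (before the last base), so after positions 125, 144.
Combined cut positions: 21, 40, 125, 135, 144.
Linear molecule, 5 cuts → 6 fragments:
  1–21 → 21 bp
  22–40 → 19 bp
  41–125 → 85 bp
  126–135 → 10 bp
  136–144 → 9 bp
  145–156 → 12 bp
Sorted largest to smallest: 85, 21, 19, 12, 10, 9 bp.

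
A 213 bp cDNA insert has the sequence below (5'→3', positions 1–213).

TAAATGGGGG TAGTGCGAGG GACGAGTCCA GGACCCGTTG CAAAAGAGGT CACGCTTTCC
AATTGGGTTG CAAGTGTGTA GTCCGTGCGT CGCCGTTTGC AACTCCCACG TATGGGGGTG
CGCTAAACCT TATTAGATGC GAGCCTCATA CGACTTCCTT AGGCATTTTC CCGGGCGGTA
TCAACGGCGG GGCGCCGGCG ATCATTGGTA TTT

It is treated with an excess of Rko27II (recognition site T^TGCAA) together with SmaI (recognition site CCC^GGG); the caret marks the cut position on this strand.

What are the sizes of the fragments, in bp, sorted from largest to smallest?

75, 41, 38, 30, 29 bp

Rko27II sites (TTGCAA) start at positions 38, 68, 97.
Rko27II cuts after the first base of each site, so after positions 38, 68, 97.
The SmaI site (CCCGGG) starts at position 170.
SmaI cuts after base 3 of each site, so after position 172.
Combined cut positions: 38, 68, 97, 172.
Linear molecule, 4 cuts → 5 fragments:
  1–38 → 38 bp
  39–68 → 30 bp
  69–97 → 29 bp
  98–172 → 75 bp
  173–213 → 41 bp
Sorted largest to smallest: 75, 41, 38, 30, 29 bp.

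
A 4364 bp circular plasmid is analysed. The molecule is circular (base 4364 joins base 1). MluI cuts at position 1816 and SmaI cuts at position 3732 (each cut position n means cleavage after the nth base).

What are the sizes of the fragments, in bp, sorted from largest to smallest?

Combined cut positions (sorted): 1816, 3732.
Circular molecule, 2 cuts → 2 fragments:
  3732 − 1816 = 1916 bp
  wrap: 4364 − 3732 + 1816 = 2448 bp
Sorted largest to smallest: 2448, 1916 bp.

2448, 1916 bp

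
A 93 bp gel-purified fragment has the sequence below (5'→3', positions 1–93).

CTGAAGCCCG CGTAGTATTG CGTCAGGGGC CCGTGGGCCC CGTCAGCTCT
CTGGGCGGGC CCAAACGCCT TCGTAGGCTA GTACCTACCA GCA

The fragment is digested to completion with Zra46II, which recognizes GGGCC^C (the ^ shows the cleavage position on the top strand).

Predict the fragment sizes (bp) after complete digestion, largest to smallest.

Zra46II sites (GGGCCC) start at positions 27, 35, 57.
Zra46II cuts after base 5 of each site (before the last base), so after positions 31, 39, 61.
Linear molecule, 3 cuts → 4 fragments:
  1–31 → 31 bp
  32–39 → 8 bp
  40–61 → 22 bp
  62–93 → 32 bp
Sorted largest to smallest: 32, 31, 22, 8 bp.

32, 31, 22, 8 bp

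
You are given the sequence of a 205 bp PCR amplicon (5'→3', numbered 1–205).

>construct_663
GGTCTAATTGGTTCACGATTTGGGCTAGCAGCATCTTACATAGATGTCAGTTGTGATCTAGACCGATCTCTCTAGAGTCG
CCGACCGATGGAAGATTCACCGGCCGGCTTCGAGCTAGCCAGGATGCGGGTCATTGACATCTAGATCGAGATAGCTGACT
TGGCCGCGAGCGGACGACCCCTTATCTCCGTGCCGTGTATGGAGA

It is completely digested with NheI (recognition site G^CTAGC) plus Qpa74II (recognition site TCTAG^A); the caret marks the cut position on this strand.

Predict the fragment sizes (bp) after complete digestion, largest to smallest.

NheI sites (GCTAGC) start at positions 24, 114.
NheI cuts after the first base of each site, so after positions 24, 114.
Qpa74II sites (TCTAGA) start at positions 57, 71, 140.
Qpa74II cuts after base 5 of each site (before the last base), so after positions 61, 75, 144.
Combined cut positions: 24, 61, 75, 114, 144.
Linear molecule, 5 cuts → 6 fragments:
  1–24 → 24 bp
  25–61 → 37 bp
  62–75 → 14 bp
  76–114 → 39 bp
  115–144 → 30 bp
  145–205 → 61 bp
Sorted largest to smallest: 61, 39, 37, 30, 24, 14 bp.

61, 39, 37, 30, 24, 14 bp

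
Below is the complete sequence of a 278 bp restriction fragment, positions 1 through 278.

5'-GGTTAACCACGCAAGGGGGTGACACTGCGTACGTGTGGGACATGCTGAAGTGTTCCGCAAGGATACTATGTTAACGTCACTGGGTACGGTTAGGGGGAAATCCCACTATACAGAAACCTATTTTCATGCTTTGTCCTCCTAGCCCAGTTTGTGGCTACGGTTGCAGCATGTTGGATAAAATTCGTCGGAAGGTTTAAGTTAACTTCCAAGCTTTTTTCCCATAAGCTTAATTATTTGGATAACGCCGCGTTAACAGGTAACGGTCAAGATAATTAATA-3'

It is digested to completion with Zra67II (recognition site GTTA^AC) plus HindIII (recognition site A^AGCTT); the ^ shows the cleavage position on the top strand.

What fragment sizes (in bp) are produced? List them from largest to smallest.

Zra67II sites (GTTAAC) start at positions 2, 70, 198, 249.
Zra67II cuts after base 4 of each site, so after positions 5, 73, 201, 252.
HindIII sites (AAGCTT) start at positions 208, 223.
HindIII cuts after the first base of each site, so after positions 208, 223.
Combined cut positions: 5, 73, 201, 208, 223, 252.
Linear molecule, 6 cuts → 7 fragments:
  1–5 → 5 bp
  6–73 → 68 bp
  74–201 → 128 bp
  202–208 → 7 bp
  209–223 → 15 bp
  224–252 → 29 bp
  253–278 → 26 bp
Sorted largest to smallest: 128, 68, 29, 26, 15, 7, 5 bp.

128, 68, 29, 26, 15, 7, 5 bp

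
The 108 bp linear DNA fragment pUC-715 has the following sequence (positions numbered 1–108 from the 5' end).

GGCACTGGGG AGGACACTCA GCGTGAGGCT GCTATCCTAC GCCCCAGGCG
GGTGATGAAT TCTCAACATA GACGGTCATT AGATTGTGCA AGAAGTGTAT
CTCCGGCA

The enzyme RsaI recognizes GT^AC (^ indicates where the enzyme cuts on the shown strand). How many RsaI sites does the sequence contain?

No occurrence of GTAC is present in the sequence.
RsaI does not cut: 0 sites.

0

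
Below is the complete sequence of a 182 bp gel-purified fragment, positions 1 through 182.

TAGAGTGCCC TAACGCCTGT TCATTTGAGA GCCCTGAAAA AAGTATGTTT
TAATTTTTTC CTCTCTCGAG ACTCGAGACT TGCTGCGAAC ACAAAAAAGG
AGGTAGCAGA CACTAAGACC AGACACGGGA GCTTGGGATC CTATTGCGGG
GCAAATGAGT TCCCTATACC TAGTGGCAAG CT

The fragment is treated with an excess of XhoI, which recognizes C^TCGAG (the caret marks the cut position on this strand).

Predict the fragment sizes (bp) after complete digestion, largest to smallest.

XhoI sites (CTCGAG) start at positions 65, 72.
XhoI cuts after the first base of each site, so after positions 65, 72.
Linear molecule, 2 cuts → 3 fragments:
  1–65 → 65 bp
  66–72 → 7 bp
  73–182 → 110 bp
Sorted largest to smallest: 110, 65, 7 bp.

110, 65, 7 bp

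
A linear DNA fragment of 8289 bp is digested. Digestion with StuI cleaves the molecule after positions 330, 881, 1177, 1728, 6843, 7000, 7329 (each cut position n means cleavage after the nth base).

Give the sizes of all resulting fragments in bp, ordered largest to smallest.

Linear molecule, 7 cuts → 8 fragments:
  330 − 0 = 330 bp
  881 − 330 = 551 bp
  1177 − 881 = 296 bp
  1728 − 1177 = 551 bp
  6843 − 1728 = 5115 bp
  7000 − 6843 = 157 bp
  7329 − 7000 = 329 bp
  8289 − 7329 = 960 bp
Sorted largest to smallest: 5115, 960, 551, 551, 330, 329, 296, 157 bp.

5115, 960, 551, 551, 330, 329, 296, 157 bp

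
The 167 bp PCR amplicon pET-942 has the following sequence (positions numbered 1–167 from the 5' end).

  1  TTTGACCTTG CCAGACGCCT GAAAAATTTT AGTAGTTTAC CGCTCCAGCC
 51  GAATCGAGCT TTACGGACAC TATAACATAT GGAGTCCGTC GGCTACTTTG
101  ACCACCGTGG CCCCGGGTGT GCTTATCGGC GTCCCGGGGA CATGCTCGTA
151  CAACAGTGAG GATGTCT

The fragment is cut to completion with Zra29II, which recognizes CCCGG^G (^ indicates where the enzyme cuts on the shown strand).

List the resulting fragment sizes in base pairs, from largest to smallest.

116, 30, 21 bp

Zra29II sites (CCCGGG) start at positions 112, 133.
Zra29II cuts after base 5 of each site (before the last base), so after positions 116, 137.
Linear molecule, 2 cuts → 3 fragments:
  1–116 → 116 bp
  117–137 → 21 bp
  138–167 → 30 bp
Sorted largest to smallest: 116, 30, 21 bp.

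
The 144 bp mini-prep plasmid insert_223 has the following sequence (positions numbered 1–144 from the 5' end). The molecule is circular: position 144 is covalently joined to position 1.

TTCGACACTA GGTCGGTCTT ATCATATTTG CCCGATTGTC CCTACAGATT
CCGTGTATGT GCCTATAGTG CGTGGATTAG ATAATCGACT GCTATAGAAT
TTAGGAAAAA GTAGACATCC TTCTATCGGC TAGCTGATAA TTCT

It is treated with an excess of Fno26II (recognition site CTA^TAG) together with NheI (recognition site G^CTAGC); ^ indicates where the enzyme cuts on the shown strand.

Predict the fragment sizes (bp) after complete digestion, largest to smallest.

Fno26II sites (CTATAG) start at positions 63, 92.
Fno26II cuts after base 3 of each site, so after positions 65, 94.
The NheI site (GCTAGC) starts at position 129.
NheI cuts after the first base of each site, so after position 129.
Combined cut positions: 65, 94, 129.
Circular molecule, 3 cuts → 3 fragments:
  66–94 → 29 bp
  95–129 → 35 bp
  130–144 then 1–65 → 15 + 65 = 80 bp
Sorted largest to smallest: 80, 35, 29 bp.

80, 35, 29 bp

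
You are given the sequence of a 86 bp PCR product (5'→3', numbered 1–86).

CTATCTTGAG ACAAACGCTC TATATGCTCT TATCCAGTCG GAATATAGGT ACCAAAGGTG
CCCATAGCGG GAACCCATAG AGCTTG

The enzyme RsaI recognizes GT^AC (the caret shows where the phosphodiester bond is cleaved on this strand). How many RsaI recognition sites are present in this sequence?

1

GTAC occurs starting at position 49.
RsaI cuts at 1 site.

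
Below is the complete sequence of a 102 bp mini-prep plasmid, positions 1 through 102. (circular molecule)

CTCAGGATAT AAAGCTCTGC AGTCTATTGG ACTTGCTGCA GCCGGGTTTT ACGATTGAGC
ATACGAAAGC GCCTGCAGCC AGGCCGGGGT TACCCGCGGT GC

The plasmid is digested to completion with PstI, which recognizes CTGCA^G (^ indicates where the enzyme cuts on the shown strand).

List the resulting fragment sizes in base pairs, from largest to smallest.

PstI sites (CTGCAG) start at positions 17, 36, 73.
PstI cuts after base 5 of each site (before the last base), so after positions 21, 40, 77.
Circular molecule, 3 cuts → 3 fragments:
  22–40 → 19 bp
  41–77 → 37 bp
  78–102 then 1–21 → 25 + 21 = 46 bp
Sorted largest to smallest: 46, 37, 19 bp.

46, 37, 19 bp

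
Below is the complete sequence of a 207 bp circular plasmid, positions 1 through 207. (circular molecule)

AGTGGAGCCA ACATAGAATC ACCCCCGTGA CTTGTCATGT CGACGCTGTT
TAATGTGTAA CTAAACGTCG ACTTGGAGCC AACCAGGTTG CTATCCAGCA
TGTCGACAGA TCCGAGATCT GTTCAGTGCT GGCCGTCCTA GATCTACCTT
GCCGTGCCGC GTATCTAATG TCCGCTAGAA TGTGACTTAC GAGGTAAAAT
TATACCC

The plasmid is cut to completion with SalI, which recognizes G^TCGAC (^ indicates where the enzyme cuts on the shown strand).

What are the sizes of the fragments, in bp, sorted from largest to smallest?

SalI sites (GTCGAC) start at positions 39, 67, 102.
SalI cuts after the first base of each site, so after positions 39, 67, 102.
Circular molecule, 3 cuts → 3 fragments:
  40–67 → 28 bp
  68–102 → 35 bp
  103–207 then 1–39 → 105 + 39 = 144 bp
Sorted largest to smallest: 144, 35, 28 bp.

144, 35, 28 bp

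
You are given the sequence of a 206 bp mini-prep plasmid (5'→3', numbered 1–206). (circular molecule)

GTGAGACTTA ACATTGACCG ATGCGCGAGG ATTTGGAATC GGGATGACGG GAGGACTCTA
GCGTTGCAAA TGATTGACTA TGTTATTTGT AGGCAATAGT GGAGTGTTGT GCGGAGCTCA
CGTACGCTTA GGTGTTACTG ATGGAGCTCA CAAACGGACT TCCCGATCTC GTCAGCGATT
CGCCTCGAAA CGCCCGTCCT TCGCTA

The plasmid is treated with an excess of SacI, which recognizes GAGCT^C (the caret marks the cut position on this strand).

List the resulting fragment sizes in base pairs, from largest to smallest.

SacI sites (GAGCTC) start at positions 114, 144.
SacI cuts after base 5 of each site (before the last base), so after positions 118, 148.
Circular molecule, 2 cuts → 2 fragments:
  119–148 → 30 bp
  149–206 then 1–118 → 58 + 118 = 176 bp
Sorted largest to smallest: 176, 30 bp.

176, 30 bp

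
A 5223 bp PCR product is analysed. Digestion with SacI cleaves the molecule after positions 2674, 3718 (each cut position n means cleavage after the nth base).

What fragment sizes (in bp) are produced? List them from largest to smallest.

Linear molecule, 2 cuts → 3 fragments:
  2674 − 0 = 2674 bp
  3718 − 2674 = 1044 bp
  5223 − 3718 = 1505 bp
Sorted largest to smallest: 2674, 1505, 1044 bp.

2674, 1505, 1044 bp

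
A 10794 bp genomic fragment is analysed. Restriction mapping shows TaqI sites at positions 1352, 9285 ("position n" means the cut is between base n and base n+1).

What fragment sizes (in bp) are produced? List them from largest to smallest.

Linear molecule, 2 cuts → 3 fragments:
  1352 − 0 = 1352 bp
  9285 − 1352 = 7933 bp
  10794 − 9285 = 1509 bp
Sorted largest to smallest: 7933, 1509, 1352 bp.

7933, 1509, 1352 bp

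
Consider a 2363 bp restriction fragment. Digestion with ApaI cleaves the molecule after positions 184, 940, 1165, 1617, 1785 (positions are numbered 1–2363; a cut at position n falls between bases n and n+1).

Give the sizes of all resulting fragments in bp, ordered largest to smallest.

756, 578, 452, 225, 184, 168 bp

Linear molecule, 5 cuts → 6 fragments:
  184 − 0 = 184 bp
  940 − 184 = 756 bp
  1165 − 940 = 225 bp
  1617 − 1165 = 452 bp
  1785 − 1617 = 168 bp
  2363 − 1785 = 578 bp
Sorted largest to smallest: 756, 578, 452, 225, 184, 168 bp.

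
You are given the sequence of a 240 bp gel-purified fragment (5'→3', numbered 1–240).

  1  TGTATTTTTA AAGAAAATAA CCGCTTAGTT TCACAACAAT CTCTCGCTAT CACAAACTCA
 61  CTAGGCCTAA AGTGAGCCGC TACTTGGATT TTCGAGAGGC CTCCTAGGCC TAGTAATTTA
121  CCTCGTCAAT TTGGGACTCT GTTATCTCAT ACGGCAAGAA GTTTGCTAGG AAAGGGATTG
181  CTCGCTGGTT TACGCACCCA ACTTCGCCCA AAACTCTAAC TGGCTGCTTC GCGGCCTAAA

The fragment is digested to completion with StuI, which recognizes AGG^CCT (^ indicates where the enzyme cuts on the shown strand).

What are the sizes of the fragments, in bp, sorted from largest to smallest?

StuI sites (AGGCCT) start at positions 63, 97, 106.
StuI cuts after base 3 of each site, so after positions 65, 99, 108.
Linear molecule, 3 cuts → 4 fragments:
  1–65 → 65 bp
  66–99 → 34 bp
  100–108 → 9 bp
  109–240 → 132 bp
Sorted largest to smallest: 132, 65, 34, 9 bp.

132, 65, 34, 9 bp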